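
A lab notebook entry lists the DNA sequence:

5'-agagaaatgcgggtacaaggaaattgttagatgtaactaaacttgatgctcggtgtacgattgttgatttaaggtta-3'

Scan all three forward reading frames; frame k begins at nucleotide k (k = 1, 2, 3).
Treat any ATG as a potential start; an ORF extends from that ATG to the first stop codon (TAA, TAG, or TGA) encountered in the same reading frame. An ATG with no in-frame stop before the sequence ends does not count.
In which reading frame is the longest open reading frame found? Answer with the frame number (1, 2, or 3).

Frame 1: AGA GAA ATG CGG GTA CAA GGA AAT TGT TAG ATG TAA CTA AAC TTG ATG CTC GGT GTA CGA TTG TTG ATT TAA GGT — ATG at 7, stop TAG at 28 → 24 nt; ATG at 31, stop TAA at 34 → 6 nt; ATG at 46, stop TAA at 70 → 27 nt.
Frame 2: GAG AAA TGC GGG TAC AAG GAA ATT GTT AGA TGT AAC TAA ACT TGA TGC TCG GTG TAC GAT TGT TGA TTT AAG GTT — no ATG→stop ORF.
Frame 3: AGA AAT GCG GGT ACA AGG AAA TTG TTA GAT GTA ACT AAA CTT GAT GCT CGG TGT ACG ATT GTT GAT TTA AGG TTA — no ATG→stop ORF.
Longest ORF is 27 nt in frame 1 (positions 46–72).

1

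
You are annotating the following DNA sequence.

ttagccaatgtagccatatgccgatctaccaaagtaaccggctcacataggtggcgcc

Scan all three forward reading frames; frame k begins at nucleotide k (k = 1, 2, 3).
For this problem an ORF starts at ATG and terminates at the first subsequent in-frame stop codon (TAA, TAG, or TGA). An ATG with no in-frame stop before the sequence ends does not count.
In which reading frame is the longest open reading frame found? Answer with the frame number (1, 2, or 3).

Frame 1: TTA GCC AAT GTA GCC ATA TGC CGA TCT ACC AAA GTA ACC GGC TCA CAT AGG TGG CGC — no ATG→stop ORF.
Frame 2: TAG CCA ATG TAG CCA TAT GCC GAT CTA CCA AAG TAA CCG GCT CAC ATA GGT GGC GCC — ATG at 8, stop TAG at 11 → 6 nt.
Frame 3: AGC CAA TGT AGC CAT ATG CCG ATC TAC CAA AGT AAC CGG CTC ACA TAG GTG GCG — ATG at 18, stop TAG at 48 → 33 nt.
Longest ORF is 33 nt in frame 3 (positions 18–50).

3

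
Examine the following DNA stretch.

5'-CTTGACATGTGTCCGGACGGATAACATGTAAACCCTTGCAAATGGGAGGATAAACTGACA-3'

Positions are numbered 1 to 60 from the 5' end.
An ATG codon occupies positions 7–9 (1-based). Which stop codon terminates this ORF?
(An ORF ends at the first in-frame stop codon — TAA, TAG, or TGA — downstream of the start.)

Codons from position 7: ATG (7–9), TGT (10–12), CCG (13–15), GAC (16–18), GGA (19–21), TAA (22–24).
The first in-frame stop codon is TAA.

TAA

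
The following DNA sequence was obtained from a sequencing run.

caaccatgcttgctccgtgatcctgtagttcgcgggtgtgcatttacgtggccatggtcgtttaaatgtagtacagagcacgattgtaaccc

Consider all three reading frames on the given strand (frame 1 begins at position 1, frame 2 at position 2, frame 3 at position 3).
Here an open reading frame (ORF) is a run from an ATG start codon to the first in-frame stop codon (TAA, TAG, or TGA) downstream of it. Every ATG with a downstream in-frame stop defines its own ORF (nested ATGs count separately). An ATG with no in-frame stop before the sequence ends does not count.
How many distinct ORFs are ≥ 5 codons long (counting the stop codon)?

Frame 1: CAA CCA TGC TTG CTC CGT GAT CCT GTA GTT CGC GGG TGT GCA TTT ACG TGG CCA TGG TCG TTT AAA TGT AGT ACA GAG CAC GAT TGT AAC — no ATG→stop ORF.
Frame 2: AAC CAT GCT TGC TCC GTG ATC CTG TAG TTC GCG GGT GTG CAT TTA CGT GGC CAT GGT CGT TTA AAT GTA GTA CAG AGC ACG ATT GTA ACC — no ATG→stop ORF.
Frame 3: ACC ATG CTT GCT CCG TGA TCC TGT AGT TCG CGG GTG TGC ATT TAC GTG GCC ATG GTC GTT TAA ATG TAG TAC AGA GCA CGA TTG TAA CCC — ATG at 6, stop TGA at 18 → 15 nt; ATG at 54, stop TAA at 63 → 12 nt; ATG at 66, stop TAG at 69 → 6 nt.
ORFs ≥ 5 codons: frame 3 6–20 (5 codons). Count = 1.

1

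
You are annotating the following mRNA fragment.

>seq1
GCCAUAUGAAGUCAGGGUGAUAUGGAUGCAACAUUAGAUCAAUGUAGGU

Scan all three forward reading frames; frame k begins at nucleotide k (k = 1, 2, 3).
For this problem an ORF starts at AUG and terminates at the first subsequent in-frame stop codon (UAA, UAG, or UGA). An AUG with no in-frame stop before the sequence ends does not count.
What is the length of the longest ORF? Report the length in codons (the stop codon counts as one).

5

Frame 1: GCC AUA UGA AGU CAG GGU GAU AUG GAU GCA ACA UUA GAU CAA UGU AGG — no AUG→stop ORF.
Frame 2: CCA UAU GAA GUC AGG GUG AUA UGG AUG CAA CAU UAG AUC AAU GUA GGU — AUG at 26, stop UAG at 35 → 12 nt.
Frame 3: CAU AUG AAG UCA GGG UGA UAU GGA UGC AAC AUU AGA UCA AUG UAG — AUG at 6, stop UGA at 18 → 15 nt; AUG at 42, stop UAG at 45 → 6 nt.
Longest: frame 3, positions 6–20, 15 nt = 5 codons = 4 aa. → 5 codons.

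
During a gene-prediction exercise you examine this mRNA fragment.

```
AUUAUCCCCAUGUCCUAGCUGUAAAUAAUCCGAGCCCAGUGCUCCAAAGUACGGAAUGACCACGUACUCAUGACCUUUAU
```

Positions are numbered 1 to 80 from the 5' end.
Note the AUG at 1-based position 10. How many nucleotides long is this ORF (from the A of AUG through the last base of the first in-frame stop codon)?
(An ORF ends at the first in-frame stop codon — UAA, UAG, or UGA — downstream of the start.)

Codons from position 10: AUG (10–12), UCC (13–15), UAG (16–18).
UAG is the first in-frame stop; ORF spans 10–18, 9 nucleotides.

9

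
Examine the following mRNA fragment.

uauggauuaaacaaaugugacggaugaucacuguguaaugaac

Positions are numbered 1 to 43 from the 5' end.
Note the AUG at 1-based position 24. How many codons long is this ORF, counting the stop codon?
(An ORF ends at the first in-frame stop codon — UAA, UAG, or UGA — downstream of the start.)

5

Codons from position 24: AUG (24–26), AUC (27–29), ACU (30–32), GUG (33–35), UAA (36–38).
UAA is the first in-frame stop; that's 5 codons including the stop.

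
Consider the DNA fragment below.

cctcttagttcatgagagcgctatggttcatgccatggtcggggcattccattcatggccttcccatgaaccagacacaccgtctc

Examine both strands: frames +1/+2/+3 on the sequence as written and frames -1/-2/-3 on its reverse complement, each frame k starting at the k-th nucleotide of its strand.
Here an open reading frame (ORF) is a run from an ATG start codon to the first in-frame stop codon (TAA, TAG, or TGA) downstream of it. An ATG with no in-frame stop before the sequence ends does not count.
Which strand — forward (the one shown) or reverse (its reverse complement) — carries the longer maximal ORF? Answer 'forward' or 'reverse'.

reverse

Reverse complement (5'→3'): GAGACGGTGTGTCTGGTTCATGGGAAGGCCATGAATGGAATGCCCCGACCATGGCATGAACCATAGCGCTCTCATGAACTAAGAGG
Frame +1: CCT CTT AGT TCA TGA GAG CGC TAT GGT TCA TGC CAT GGT CGG GGC ATT CCA TTC ATG GCC TTC CCA TGA ACC AGA CAC ACC GTC — ATG at 55, stop TGA at 67 → 15 nt.
Frame +2: CTC TTA GTT CAT GAG AGC GCT ATG GTT CAT GCC ATG GTC GGG GCA TTC CAT TCA TGG CCT TCC CAT GAA CCA GAC ACA CCG TCT — no ATG→stop ORF.
Frame +3: TCT TAG TTC ATG AGA GCG CTA TGG TTC ATG CCA TGG TCG GGG CAT TCC ATT CAT GGC CTT CCC ATG AAC CAG ACA CAC CGT CTC — no ATG→stop ORF.
Frame -1: GAG ACG GTG TGT CTG GTT CAT GGG AAG GCC ATG AAT GGA ATG CCC CGA CCA TGG CAT GAA CCA TAG CGC TCT CAT GAA CTA AGA — ATG at 31, stop TAG at 64 → 36 nt; ATG at 40, stop TAG at 64 → 27 nt.
Frame -2: AGA CGG TGT GTC TGG TTC ATG GGA AGG CCA TGA ATG GAA TGC CCC GAC CAT GGC ATG AAC CAT AGC GCT CTC ATG AAC TAA GAG — ATG at 20, stop TGA at 32 → 15 nt; ATG at 35, stop TAA at 80 → 48 nt; ATG at 56, stop TAA at 80 → 27 nt; ATG at 74, stop TAA at 80 → 9 nt.
Frame -3: GAC GGT GTG TCT GGT TCA TGG GAA GGC CAT GAA TGG AAT GCC CCG ACC ATG GCA TGA ACC ATA GCG CTC TCA TGA ACT AAG AGG — ATG at 51, stop TGA at 57 → 9 nt.
Forward-strand max 15 nt; reverse-strand max 48 nt. The reverse strand has the longer ORF.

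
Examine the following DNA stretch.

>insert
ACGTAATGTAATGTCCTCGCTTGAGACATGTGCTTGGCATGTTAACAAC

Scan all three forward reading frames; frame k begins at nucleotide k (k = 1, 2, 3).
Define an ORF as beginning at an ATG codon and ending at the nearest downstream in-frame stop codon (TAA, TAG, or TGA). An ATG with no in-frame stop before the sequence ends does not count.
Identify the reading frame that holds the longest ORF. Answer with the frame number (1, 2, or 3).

1

Frame 1: ACG TAA TGT AAT GTC CTC GCT TGA GAC ATG TGC TTG GCA TGT TAA CAA — ATG at 28, stop TAA at 43 → 18 nt.
Frame 2: CGT AAT GTA ATG TCC TCG CTT GAG ACA TGT GCT TGG CAT GTT AAC AAC — no ATG→stop ORF.
Frame 3: GTA ATG TAA TGT CCT CGC TTG AGA CAT GTG CTT GGC ATG TTA ACA — ATG at 6, stop TAA at 9 → 6 nt.
Longest ORF is 18 nt in frame 1 (positions 28–45).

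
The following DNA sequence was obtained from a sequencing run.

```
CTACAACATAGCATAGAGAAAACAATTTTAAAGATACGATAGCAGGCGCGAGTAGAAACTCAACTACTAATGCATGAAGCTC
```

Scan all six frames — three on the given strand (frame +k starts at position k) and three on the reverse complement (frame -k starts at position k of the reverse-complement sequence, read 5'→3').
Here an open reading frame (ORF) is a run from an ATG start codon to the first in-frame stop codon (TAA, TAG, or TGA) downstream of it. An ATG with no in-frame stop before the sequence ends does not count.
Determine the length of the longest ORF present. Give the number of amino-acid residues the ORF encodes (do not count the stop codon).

Reverse complement (5'→3'): GAGCTTCATGCATTAGTAGTTGAGTTTCTACTCGCGCCTGCTATCGTATCTTTAAAATTGTTTTCTCTATGCTATGTTGTAG
Frame +1: CTA CAA CAT AGC ATA GAG AAA ACA ATT TTA AAG ATA CGA TAG CAG GCG CGA GTA GAA ACT CAA CTA CTA ATG CAT GAA GCT — no ATG→stop ORF.
Frame +2: TAC AAC ATA GCA TAG AGA AAA CAA TTT TAA AGA TAC GAT AGC AGG CGC GAG TAG AAA CTC AAC TAC TAA TGC ATG AAG CTC — no ATG→stop ORF.
Frame +3: ACA ACA TAG CAT AGA GAA AAC AAT TTT AAA GAT ACG ATA GCA GGC GCG AGT AGA AAC TCA ACT ACT AAT GCA TGA AGC — no ATG→stop ORF.
Frame -1: GAG CTT CAT GCA TTA GTA GTT GAG TTT CTA CTC GCG CCT GCT ATC GTA TCT TTA AAA TTG TTT TCT CTA TGC TAT GTT GTA — no ATG→stop ORF.
Frame -2: AGC TTC ATG CAT TAG TAG TTG AGT TTC TAC TCG CGC CTG CTA TCG TAT CTT TAA AAT TGT TTT CTC TAT GCT ATG TTG TAG — ATG at 8, stop TAG at 14 → 9 nt; ATG at 74, stop TAG at 80 → 9 nt.
Frame -3: GCT TCA TGC ATT AGT AGT TGA GTT TCT ACT CGC GCC TGC TAT CGT ATC TTT AAA ATT GTT TTC TCT ATG CTA TGT TGT — no ATG→stop ORF.
Longest: frame -2, positions 8–16, 9 nt = 3 codons = 2 aa. → 2 amino acids.

2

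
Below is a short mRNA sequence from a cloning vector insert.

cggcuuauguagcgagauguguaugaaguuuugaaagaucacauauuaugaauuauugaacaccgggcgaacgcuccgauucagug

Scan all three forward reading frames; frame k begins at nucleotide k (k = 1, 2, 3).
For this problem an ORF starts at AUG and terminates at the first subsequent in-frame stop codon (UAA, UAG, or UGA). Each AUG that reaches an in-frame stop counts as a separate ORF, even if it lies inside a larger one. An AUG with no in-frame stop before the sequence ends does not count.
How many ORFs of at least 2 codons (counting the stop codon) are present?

Frame 1: CGG CUU AUG UAG CGA GAU GUG UAU GAA GUU UUG AAA GAU CAC AUA UUA UGA AUU AUU GAA CAC CGG GCG AAC GCU CCG AUU CAG — AUG at 7, stop UAG at 10 → 6 nt.
Frame 2: GGC UUA UGU AGC GAG AUG UGU AUG AAG UUU UGA AAG AUC ACA UAU UAU GAA UUA UUG AAC ACC GGG CGA ACG CUC CGA UUC AGU — AUG at 17, stop UGA at 32 → 18 nt; AUG at 23, stop UGA at 32 → 12 nt.
Frame 3: GCU UAU GUA GCG AGA UGU GUA UGA AGU UUU GAA AGA UCA CAU AUU AUG AAU UAU UGA ACA CCG GGC GAA CGC UCC GAU UCA GUG — AUG at 48, stop UGA at 57 → 12 nt.
ORFs ≥ 2 codons: frame 1 7–12 (2 codons), frame 2 17–34 (6 codons), frame 2 23–34 (4 codons), frame 3 48–59 (4 codons). Count = 4.

4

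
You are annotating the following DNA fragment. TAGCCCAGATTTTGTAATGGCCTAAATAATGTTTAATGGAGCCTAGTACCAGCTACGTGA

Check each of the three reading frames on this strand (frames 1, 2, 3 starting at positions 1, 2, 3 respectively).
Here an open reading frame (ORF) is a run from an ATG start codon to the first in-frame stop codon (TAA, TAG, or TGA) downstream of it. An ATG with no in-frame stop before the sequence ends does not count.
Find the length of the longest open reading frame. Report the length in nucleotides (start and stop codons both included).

18

Frame 1: TAG CCC AGA TTT TGT AAT GGC CTA AAT AAT GTT TAA TGG AGC CTA GTA CCA GCT ACG TGA — no ATG→stop ORF.
Frame 2: AGC CCA GAT TTT GTA ATG GCC TAA ATA ATG TTT AAT GGA GCC TAG TAC CAG CTA CGT — ATG at 17, stop TAA at 23 → 9 nt; ATG at 29, stop TAG at 44 → 18 nt.
Frame 3: GCC CAG ATT TTG TAA TGG CCT AAA TAA TGT TTA ATG GAG CCT AGT ACC AGC TAC GTG — no ATG→stop ORF.
Longest: frame 2, positions 29–46, 18 nt = 6 codons = 5 aa. → 18 nucleotides.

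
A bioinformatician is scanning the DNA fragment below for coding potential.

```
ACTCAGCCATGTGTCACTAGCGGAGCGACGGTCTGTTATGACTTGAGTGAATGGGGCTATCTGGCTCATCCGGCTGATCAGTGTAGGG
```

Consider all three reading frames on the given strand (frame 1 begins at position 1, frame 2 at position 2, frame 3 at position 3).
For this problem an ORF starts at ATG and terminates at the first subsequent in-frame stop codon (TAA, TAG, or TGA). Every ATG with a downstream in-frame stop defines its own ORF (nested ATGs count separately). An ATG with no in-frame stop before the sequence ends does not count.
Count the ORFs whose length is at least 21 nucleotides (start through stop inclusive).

Frame 1: ACT CAG CCA TGT GTC ACT AGC GGA GCG ACG GTC TGT TAT GAC TTG AGT GAA TGG GGC TAT CTG GCT CAT CCG GCT GAT CAG TGT AGG — no ATG→stop ORF.
Frame 2: CTC AGC CAT GTG TCA CTA GCG GAG CGA CGG TCT GTT ATG ACT TGA GTG AAT GGG GCT ATC TGG CTC ATC CGG CTG ATC AGT GTA GGG — ATG at 38, stop TGA at 44 → 9 nt.
Frame 3: TCA GCC ATG TGT CAC TAG CGG AGC GAC GGT CTG TTA TGA CTT GAG TGA ATG GGG CTA TCT GGC TCA TCC GGC TGA TCA GTG TAG — ATG at 9, stop TAG at 18 → 12 nt; ATG at 51, stop TGA at 75 → 27 nt.
ORFs ≥ 21 nucleotides: frame 3 51–77 (27 nucleotides). Count = 1.

1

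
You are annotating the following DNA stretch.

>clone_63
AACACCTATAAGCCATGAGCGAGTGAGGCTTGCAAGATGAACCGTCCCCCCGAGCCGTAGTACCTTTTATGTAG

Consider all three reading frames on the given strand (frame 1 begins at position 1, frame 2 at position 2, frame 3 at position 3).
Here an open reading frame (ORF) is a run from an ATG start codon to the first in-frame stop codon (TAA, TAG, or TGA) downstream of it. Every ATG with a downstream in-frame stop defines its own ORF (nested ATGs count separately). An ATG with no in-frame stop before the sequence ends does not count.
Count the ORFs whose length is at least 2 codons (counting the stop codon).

3

Frame 1: AAC ACC TAT AAG CCA TGA GCG AGT GAG GCT TGC AAG ATG AAC CGT CCC CCC GAG CCG TAG TAC CTT TTA TGT — ATG at 37, stop TAG at 58 → 24 nt.
Frame 2: ACA CCT ATA AGC CAT GAG CGA GTG AGG CTT GCA AGA TGA ACC GTC CCC CCG AGC CGT AGT ACC TTT TAT GTA — no ATG→stop ORF.
Frame 3: CAC CTA TAA GCC ATG AGC GAG TGA GGC TTG CAA GAT GAA CCG TCC CCC CGA GCC GTA GTA CCT TTT ATG TAG — ATG at 15, stop TGA at 24 → 12 nt; ATG at 69, stop TAG at 72 → 6 nt.
ORFs ≥ 2 codons: frame 1 37–60 (8 codons), frame 3 15–26 (4 codons), frame 3 69–74 (2 codons). Count = 3.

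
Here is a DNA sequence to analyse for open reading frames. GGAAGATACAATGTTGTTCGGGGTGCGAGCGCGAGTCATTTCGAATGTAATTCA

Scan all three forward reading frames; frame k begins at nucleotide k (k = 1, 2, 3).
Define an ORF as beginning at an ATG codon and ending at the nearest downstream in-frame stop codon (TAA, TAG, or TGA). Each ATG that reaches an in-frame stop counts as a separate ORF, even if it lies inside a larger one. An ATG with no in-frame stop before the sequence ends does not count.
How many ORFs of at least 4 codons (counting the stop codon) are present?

Frame 1: GGA AGA TAC AAT GTT GTT CGG GGT GCG AGC GCG AGT CAT TTC GAA TGT AAT TCA — no ATG→stop ORF.
Frame 2: GAA GAT ACA ATG TTG TTC GGG GTG CGA GCG CGA GTC ATT TCG AAT GTA ATT — no ATG→stop ORF.
Frame 3: AAG ATA CAA TGT TGT TCG GGG TGC GAG CGC GAG TCA TTT CGA ATG TAA TTC — ATG at 45, stop TAA at 48 → 6 nt.
No ORF reaches 4 codons. Count = 0.

0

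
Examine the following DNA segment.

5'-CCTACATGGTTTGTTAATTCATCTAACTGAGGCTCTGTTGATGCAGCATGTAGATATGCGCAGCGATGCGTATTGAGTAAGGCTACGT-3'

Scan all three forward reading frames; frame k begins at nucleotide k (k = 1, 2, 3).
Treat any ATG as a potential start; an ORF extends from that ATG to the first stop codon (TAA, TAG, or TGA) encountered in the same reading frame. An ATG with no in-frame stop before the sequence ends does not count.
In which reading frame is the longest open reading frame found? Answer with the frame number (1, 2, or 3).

Frame 1: CCT ACA TGG TTT GTT AAT TCA TCT AAC TGA GGC TCT GTT GAT GCA GCA TGT AGA TAT GCG CAG CGA TGC GTA TTG AGT AAG GCT ACG — no ATG→stop ORF.
Frame 2: CTA CAT GGT TTG TTA ATT CAT CTA ACT GAG GCT CTG TTG ATG CAG CAT GTA GAT ATG CGC AGC GAT GCG TAT TGA GTA AGG CTA CGT — ATG at 41, stop TGA at 74 → 36 nt; ATG at 56, stop TGA at 74 → 21 nt.
Frame 3: TAC ATG GTT TGT TAA TTC ATC TAA CTG AGG CTC TGT TGA TGC AGC ATG TAG ATA TGC GCA GCG ATG CGT ATT GAG TAA GGC TAC — ATG at 6, stop TAA at 15 → 12 nt; ATG at 48, stop TAG at 51 → 6 nt; ATG at 66, stop TAA at 78 → 15 nt.
Longest ORF is 36 nt in frame 2 (positions 41–76).

2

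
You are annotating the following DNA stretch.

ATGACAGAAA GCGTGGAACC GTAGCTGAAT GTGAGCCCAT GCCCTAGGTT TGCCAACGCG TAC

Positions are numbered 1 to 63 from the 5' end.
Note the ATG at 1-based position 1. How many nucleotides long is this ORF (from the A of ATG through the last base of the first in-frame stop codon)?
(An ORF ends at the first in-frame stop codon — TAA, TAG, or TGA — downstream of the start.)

24

Codons from position 1: ATG (1–3), ACA (4–6), GAA (7–9), AGC (10–12), GTG (13–15), GAA (16–18), CCG (19–21), TAG (22–24).
TAG is the first in-frame stop; ORF spans 1–24, 24 nucleotides.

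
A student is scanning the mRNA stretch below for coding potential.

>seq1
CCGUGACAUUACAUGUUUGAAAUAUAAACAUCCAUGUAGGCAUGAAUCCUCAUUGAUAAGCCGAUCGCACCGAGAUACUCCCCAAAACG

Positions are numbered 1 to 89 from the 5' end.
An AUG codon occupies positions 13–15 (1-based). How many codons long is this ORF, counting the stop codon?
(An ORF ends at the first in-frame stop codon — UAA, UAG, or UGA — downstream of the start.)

5

Codons from position 13: AUG (13–15), UUU (16–18), GAA (19–21), AUA (22–24), UAA (25–27).
UAA is the first in-frame stop; that's 5 codons including the stop.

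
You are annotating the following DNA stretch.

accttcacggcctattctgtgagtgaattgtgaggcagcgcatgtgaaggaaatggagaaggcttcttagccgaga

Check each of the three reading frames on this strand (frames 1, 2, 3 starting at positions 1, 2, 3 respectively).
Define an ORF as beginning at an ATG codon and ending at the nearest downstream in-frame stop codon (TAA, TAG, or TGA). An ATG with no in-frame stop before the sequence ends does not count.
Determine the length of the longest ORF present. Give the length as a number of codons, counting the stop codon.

Frame 1: ACC TTC ACG GCC TAT TCT GTG AGT GAA TTG TGA GGC AGC GCA TGT GAA GGA AAT GGA GAA GGC TTC TTA GCC GAG — no ATG→stop ORF.
Frame 2: CCT TCA CGG CCT ATT CTG TGA GTG AAT TGT GAG GCA GCG CAT GTG AAG GAA ATG GAG AAG GCT TCT TAG CCG AGA — ATG at 53, stop TAG at 68 → 18 nt.
Frame 3: CTT CAC GGC CTA TTC TGT GAG TGA ATT GTG AGG CAG CGC ATG TGA AGG AAA TGG AGA AGG CTT CTT AGC CGA — ATG at 42, stop TGA at 45 → 6 nt.
Longest: frame 2, positions 53–70, 18 nt = 6 codons = 5 aa. → 6 codons.

6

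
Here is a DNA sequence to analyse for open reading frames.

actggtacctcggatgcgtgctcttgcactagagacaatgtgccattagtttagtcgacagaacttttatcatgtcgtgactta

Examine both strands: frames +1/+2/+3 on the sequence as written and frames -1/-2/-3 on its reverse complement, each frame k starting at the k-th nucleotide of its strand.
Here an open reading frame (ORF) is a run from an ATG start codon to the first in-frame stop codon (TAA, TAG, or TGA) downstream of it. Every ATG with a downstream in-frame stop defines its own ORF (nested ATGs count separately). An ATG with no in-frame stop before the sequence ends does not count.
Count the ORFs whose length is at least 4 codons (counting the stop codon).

Reverse complement (5'→3'): TAAGTCACGACATGATAAAAGTTCTGTCGACTAAACTAATGGCACATTGTCTCTAGTGCAAGAGCACGCATCCGAGGTACCAGT
Frame +1: ACT GGT ACC TCG GAT GCG TGC TCT TGC ACT AGA GAC AAT GTG CCA TTA GTT TAG TCG ACA GAA CTT TTA TCA TGT CGT GAC TTA — no ATG→stop ORF.
Frame +2: CTG GTA CCT CGG ATG CGT GCT CTT GCA CTA GAG ACA ATG TGC CAT TAG TTT AGT CGA CAG AAC TTT TAT CAT GTC GTG ACT — ATG at 14, stop TAG at 47 → 36 nt; ATG at 38, stop TAG at 47 → 12 nt.
Frame +3: TGG TAC CTC GGA TGC GTG CTC TTG CAC TAG AGA CAA TGT GCC ATT AGT TTA GTC GAC AGA ACT TTT ATC ATG TCG TGA CTT — ATG at 72, stop TGA at 78 → 9 nt.
Frame -1: TAA GTC ACG ACA TGA TAA AAG TTC TGT CGA CTA AAC TAA TGG CAC ATT GTC TCT AGT GCA AGA GCA CGC ATC CGA GGT ACC AGT — no ATG→stop ORF.
Frame -2: AAG TCA CGA CAT GAT AAA AGT TCT GTC GAC TAA ACT AAT GGC ACA TTG TCT CTA GTG CAA GAG CAC GCA TCC GAG GTA CCA — no ATG→stop ORF.
Frame -3: AGT CAC GAC ATG ATA AAA GTT CTG TCG ACT AAA CTA ATG GCA CAT TGT CTC TAG TGC AAG AGC ACG CAT CCG AGG TAC CAG — ATG at 12, stop TAG at 54 → 45 nt; ATG at 39, stop TAG at 54 → 18 nt.
ORFs ≥ 4 codons: frame +2 14–49 (12 codons), frame +2 38–49 (4 codons), frame -3 12–56 (15 codons), frame -3 39–56 (6 codons). Count = 4.

4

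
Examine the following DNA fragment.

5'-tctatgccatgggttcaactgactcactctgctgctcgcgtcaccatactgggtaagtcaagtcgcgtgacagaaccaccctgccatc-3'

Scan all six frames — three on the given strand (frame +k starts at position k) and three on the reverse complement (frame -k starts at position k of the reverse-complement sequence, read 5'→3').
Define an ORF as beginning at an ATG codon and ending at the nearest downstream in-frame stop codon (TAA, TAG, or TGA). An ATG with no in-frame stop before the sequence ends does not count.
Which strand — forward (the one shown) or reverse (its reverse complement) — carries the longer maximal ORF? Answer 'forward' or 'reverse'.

Reverse complement (5'→3'): GATGGCAGGGTGGTTCTGTCACGCGACTTGACTTACCCAGTATGGTGACGCGAGCAGCAGAGTGAGTCAGTTGAACCCATGGCATAGA
Frame +1: TCT ATG CCA TGG GTT CAA CTG ACT CAC TCT GCT GCT CGC GTC ACC ATA CTG GGT AAG TCA AGT CGC GTG ACA GAA CCA CCC TGC CAT — no ATG→stop ORF.
Frame +2: CTA TGC CAT GGG TTC AAC TGA CTC ACT CTG CTG CTC GCG TCA CCA TAC TGG GTA AGT CAA GTC GCG TGA CAG AAC CAC CCT GCC ATC — no ATG→stop ORF.
Frame +3: TAT GCC ATG GGT TCA ACT GAC TCA CTC TGC TGC TCG CGT CAC CAT ACT GGG TAA GTC AAG TCG CGT GAC AGA ACC ACC CTG CCA — ATG at 9, stop TAA at 54 → 48 nt.
Frame -1: GAT GGC AGG GTG GTT CTG TCA CGC GAC TTG ACT TAC CCA GTA TGG TGA CGC GAG CAG CAG AGT GAG TCA GTT GAA CCC ATG GCA TAG — ATG at 79, stop TAG at 85 → 9 nt.
Frame -2: ATG GCA GGG TGG TTC TGT CAC GCG ACT TGA CTT ACC CAG TAT GGT GAC GCG AGC AGC AGA GTG AGT CAG TTG AAC CCA TGG CAT AGA — ATG at 2, stop TGA at 29 → 30 nt.
Frame -3: TGG CAG GGT GGT TCT GTC ACG CGA CTT GAC TTA CCC AGT ATG GTG ACG CGA GCA GCA GAG TGA GTC AGT TGA ACC CAT GGC ATA — ATG at 42, stop TGA at 63 → 24 nt.
Forward-strand max 48 nt; reverse-strand max 30 nt. The forward strand has the longer ORF.

forward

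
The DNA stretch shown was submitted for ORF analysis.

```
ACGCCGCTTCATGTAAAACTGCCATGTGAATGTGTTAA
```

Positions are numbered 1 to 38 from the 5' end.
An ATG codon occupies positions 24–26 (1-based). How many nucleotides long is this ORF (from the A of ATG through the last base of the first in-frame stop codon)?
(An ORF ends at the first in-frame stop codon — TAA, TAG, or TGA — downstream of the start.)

6

Codons from position 24: ATG (24–26), TGA (27–29).
TGA is the first in-frame stop; ORF spans 24–29, 6 nucleotides.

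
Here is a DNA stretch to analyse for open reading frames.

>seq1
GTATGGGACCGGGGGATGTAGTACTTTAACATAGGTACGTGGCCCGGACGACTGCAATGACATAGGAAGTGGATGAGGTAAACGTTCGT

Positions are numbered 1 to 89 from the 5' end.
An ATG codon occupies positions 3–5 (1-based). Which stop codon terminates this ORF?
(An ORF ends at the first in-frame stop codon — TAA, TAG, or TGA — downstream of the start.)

TAA

Codons from position 3: ATG (3–5), GGA (6–8), CCG (9–11), GGG (12–14), GAT (15–17), GTA (18–20), GTA (21–23), CTT (24–26), TAA (27–29).
The first in-frame stop codon is TAA.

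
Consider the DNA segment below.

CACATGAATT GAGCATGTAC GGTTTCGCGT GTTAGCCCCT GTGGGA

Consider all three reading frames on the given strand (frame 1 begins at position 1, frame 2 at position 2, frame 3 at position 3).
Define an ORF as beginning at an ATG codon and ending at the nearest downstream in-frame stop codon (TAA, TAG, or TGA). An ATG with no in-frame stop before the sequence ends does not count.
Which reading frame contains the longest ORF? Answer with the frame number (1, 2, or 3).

3

Frame 1: CAC ATG AAT TGA GCA TGT ACG GTT TCG CGT GTT AGC CCC TGT GGG — ATG at 4, stop TGA at 10 → 9 nt.
Frame 2: ACA TGA ATT GAG CAT GTA CGG TTT CGC GTG TTA GCC CCT GTG GGA — no ATG→stop ORF.
Frame 3: CAT GAA TTG AGC ATG TAC GGT TTC GCG TGT TAG CCC CTG TGG — ATG at 15, stop TAG at 33 → 21 nt.
Longest ORF is 21 nt in frame 3 (positions 15–35).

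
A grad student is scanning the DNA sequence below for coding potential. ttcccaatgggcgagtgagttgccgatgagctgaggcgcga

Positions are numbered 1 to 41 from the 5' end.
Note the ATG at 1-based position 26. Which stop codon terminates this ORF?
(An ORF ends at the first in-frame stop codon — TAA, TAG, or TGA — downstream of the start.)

Codons from position 26: ATG (26–28), AGC (29–31), TGA (32–34).
The first in-frame stop codon is TGA.

TGA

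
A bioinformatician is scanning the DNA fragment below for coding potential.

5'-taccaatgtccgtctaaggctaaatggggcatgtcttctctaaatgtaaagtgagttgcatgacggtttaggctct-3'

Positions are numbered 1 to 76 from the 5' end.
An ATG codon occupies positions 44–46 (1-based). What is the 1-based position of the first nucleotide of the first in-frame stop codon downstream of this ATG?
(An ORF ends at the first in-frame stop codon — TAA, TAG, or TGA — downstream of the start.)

Codons from position 44: ATG (44–46), TAA (47–49).
TAA is a stop codon; it begins at position 47.

47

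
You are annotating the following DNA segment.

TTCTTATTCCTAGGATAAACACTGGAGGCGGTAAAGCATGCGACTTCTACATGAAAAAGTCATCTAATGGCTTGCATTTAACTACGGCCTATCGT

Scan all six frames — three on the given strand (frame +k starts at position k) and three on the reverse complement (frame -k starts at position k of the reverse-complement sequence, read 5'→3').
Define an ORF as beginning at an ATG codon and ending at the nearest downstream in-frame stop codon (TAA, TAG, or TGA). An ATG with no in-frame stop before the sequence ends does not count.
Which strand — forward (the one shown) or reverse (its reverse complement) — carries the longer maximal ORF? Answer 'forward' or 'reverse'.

Reverse complement (5'→3'): ACGATAGGCCGTAGTTAAATGCAAGCCATTAGATGACTTTTTCATGTAGAAGTCGCATGCTTTACCGCCTCCAGTGTTTATCCTAGGAATAAGAA
Frame +1: TTC TTA TTC CTA GGA TAA ACA CTG GAG GCG GTA AAG CAT GCG ACT TCT ACA TGA AAA AGT CAT CTA ATG GCT TGC ATT TAA CTA CGG CCT ATC — ATG at 67, stop TAA at 79 → 15 nt.
Frame +2: TCT TAT TCC TAG GAT AAA CAC TGG AGG CGG TAA AGC ATG CGA CTT CTA CAT GAA AAA GTC ATC TAA TGG CTT GCA TTT AAC TAC GGC CTA TCG — ATG at 38, stop TAA at 65 → 30 nt.
Frame +3: CTT ATT CCT AGG ATA AAC ACT GGA GGC GGT AAA GCA TGC GAC TTC TAC ATG AAA AAG TCA TCT AAT GGC TTG CAT TTA ACT ACG GCC TAT CGT — no ATG→stop ORF.
Frame -1: ACG ATA GGC CGT AGT TAA ATG CAA GCC ATT AGA TGA CTT TTT CAT GTA GAA GTC GCA TGC TTT ACC GCC TCC AGT GTT TAT CCT AGG AAT AAG — ATG at 19, stop TGA at 34 → 18 nt.
Frame -2: CGA TAG GCC GTA GTT AAA TGC AAG CCA TTA GAT GAC TTT TTC ATG TAG AAG TCG CAT GCT TTA CCG CCT CCA GTG TTT ATC CTA GGA ATA AGA — ATG at 44, stop TAG at 47 → 6 nt.
Frame -3: GAT AGG CCG TAG TTA AAT GCA AGC CAT TAG ATG ACT TTT TCA TGT AGA AGT CGC ATG CTT TAC CGC CTC CAG TGT TTA TCC TAG GAA TAA GAA — ATG at 33, stop TAG at 84 → 54 nt; ATG at 57, stop TAG at 84 → 30 nt.
Forward-strand max 30 nt; reverse-strand max 54 nt. The reverse strand has the longer ORF.

reverse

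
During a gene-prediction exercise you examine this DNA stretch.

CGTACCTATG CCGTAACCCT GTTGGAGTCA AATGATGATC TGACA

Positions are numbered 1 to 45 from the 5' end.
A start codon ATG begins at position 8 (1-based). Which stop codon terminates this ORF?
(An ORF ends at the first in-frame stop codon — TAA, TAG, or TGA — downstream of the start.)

TAA

Codons from position 8: ATG (8–10), CCG (11–13), TAA (14–16).
The first in-frame stop codon is TAA.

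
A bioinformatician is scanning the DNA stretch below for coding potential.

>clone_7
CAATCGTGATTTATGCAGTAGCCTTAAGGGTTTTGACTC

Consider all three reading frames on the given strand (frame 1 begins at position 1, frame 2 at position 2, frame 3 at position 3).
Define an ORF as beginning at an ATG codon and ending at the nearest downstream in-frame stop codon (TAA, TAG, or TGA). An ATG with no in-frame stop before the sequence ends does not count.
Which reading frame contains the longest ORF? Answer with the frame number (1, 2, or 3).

Frame 1: CAA TCG TGA TTT ATG CAG TAG CCT TAA GGG TTT TGA CTC — ATG at 13, stop TAG at 19 → 9 nt.
Frame 2: AAT CGT GAT TTA TGC AGT AGC CTT AAG GGT TTT GAC — no ATG→stop ORF.
Frame 3: ATC GTG ATT TAT GCA GTA GCC TTA AGG GTT TTG ACT — no ATG→stop ORF.
Longest ORF is 9 nt in frame 1 (positions 13–21).

1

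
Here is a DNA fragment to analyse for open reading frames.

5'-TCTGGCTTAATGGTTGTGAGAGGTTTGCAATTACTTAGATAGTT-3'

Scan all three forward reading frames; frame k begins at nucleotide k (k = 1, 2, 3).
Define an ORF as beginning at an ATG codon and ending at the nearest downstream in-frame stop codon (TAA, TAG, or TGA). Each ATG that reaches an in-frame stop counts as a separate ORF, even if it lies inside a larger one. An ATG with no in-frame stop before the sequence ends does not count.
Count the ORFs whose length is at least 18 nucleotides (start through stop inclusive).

1

Frame 1: TCT GGC TTA ATG GTT GTG AGA GGT TTG CAA TTA CTT AGA TAG — ATG at 10, stop TAG at 40 → 33 nt.
Frame 2: CTG GCT TAA TGG TTG TGA GAG GTT TGC AAT TAC TTA GAT AGT — no ATG→stop ORF.
Frame 3: TGG CTT AAT GGT TGT GAG AGG TTT GCA ATT ACT TAG ATA GTT — no ATG→stop ORF.
ORFs ≥ 18 nucleotides: frame 1 10–42 (33 nucleotides). Count = 1.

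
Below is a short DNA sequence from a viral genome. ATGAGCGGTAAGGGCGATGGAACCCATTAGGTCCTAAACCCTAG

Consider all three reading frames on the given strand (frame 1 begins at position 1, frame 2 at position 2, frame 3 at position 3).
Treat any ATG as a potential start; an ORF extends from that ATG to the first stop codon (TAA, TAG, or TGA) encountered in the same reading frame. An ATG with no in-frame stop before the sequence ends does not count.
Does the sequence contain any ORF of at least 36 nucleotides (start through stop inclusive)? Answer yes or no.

Frame 1: ATG AGC GGT AAG GGC GAT GGA ACC CAT TAG GTC CTA AAC CCT — ATG at 1, stop TAG at 28 → 30 nt.
Frame 2: TGA GCG GTA AGG GCG ATG GAA CCC ATT AGG TCC TAA ACC CTA — ATG at 17, stop TAA at 35 → 21 nt.
Frame 3: GAG CGG TAA GGG CGA TGG AAC CCA TTA GGT CCT AAA CCC TAG — no ATG→stop ORF.
Largest ORF found is 30 nucleotides < 36, so no.

no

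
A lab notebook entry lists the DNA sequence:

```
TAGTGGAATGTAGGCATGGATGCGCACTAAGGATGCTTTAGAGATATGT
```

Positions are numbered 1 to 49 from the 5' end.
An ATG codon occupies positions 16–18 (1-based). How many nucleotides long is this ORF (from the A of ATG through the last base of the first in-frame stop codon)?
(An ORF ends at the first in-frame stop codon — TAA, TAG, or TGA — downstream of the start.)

Codons from position 16: ATG (16–18), GAT (19–21), GCG (22–24), CAC (25–27), TAA (28–30).
TAA is the first in-frame stop; ORF spans 16–30, 15 nucleotides.

15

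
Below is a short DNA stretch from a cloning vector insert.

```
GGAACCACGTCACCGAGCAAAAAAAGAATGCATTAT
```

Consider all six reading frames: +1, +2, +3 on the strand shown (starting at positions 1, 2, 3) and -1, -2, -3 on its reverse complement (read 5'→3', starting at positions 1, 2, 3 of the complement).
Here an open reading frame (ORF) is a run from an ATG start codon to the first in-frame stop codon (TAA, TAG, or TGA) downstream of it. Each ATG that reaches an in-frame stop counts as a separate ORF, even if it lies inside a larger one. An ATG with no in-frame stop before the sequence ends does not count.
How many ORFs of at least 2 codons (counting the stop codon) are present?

1

Reverse complement (5'→3'): ATAATGCATTCTTTTTTTGCTCGGTGACGTGGTTCC
Frame +1: GGA ACC ACG TCA CCG AGC AAA AAA AGA ATG CAT TAT — no ATG→stop ORF.
Frame +2: GAA CCA CGT CAC CGA GCA AAA AAA GAA TGC ATT — no ATG→stop ORF.
Frame +3: AAC CAC GTC ACC GAG CAA AAA AAG AAT GCA TTA — no ATG→stop ORF.
Frame -1: ATA ATG CAT TCT TTT TTT GCT CGG TGA CGT GGT TCC — ATG at 4, stop TGA at 25 → 24 nt.
Frame -2: TAA TGC ATT CTT TTT TTG CTC GGT GAC GTG GTT — no ATG→stop ORF.
Frame -3: AAT GCA TTC TTT TTT TGC TCG GTG ACG TGG TTC — no ATG→stop ORF.
ORFs ≥ 2 codons: frame -1 4–27 (8 codons). Count = 1.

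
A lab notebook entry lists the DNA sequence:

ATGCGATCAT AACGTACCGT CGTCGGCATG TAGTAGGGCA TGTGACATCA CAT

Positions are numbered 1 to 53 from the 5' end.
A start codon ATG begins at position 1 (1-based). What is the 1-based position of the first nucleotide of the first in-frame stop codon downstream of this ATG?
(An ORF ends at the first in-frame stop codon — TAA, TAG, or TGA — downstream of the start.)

10

Codons from position 1: ATG (1–3), CGA (4–6), TCA (7–9), TAA (10–12).
TAA is a stop codon; it begins at position 10.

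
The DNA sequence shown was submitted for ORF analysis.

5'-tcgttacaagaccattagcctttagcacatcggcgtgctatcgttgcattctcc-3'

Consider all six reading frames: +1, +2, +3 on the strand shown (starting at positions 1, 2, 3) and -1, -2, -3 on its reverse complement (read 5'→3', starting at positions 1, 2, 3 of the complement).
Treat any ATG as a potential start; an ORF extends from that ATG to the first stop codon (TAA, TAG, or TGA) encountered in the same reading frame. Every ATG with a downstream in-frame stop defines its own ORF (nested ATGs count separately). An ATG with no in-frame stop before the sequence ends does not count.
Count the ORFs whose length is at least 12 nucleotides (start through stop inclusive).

2

Reverse complement (5'→3'): GGAGAATGCAACGATAGCACGCCGATGTGCTAAAGGCTAATGGTCTTGTAACGA
Frame +1: TCG TTA CAA GAC CAT TAG CCT TTA GCA CAT CGG CGT GCT ATC GTT GCA TTC TCC — no ATG→stop ORF.
Frame +2: CGT TAC AAG ACC ATT AGC CTT TAG CAC ATC GGC GTG CTA TCG TTG CAT TCT — no ATG→stop ORF.
Frame +3: GTT ACA AGA CCA TTA GCC TTT AGC ACA TCG GCG TGC TAT CGT TGC ATT CTC — no ATG→stop ORF.
Frame -1: GGA GAA TGC AAC GAT AGC ACG CCG ATG TGC TAA AGG CTA ATG GTC TTG TAA CGA — ATG at 25, stop TAA at 31 → 9 nt; ATG at 40, stop TAA at 49 → 12 nt.
Frame -2: GAG AAT GCA ACG ATA GCA CGC CGA TGT GCT AAA GGC TAA TGG TCT TGT AAC — no ATG→stop ORF.
Frame -3: AGA ATG CAA CGA TAG CAC GCC GAT GTG CTA AAG GCT AAT GGT CTT GTA ACG — ATG at 6, stop TAG at 15 → 12 nt.
ORFs ≥ 12 nucleotides: frame -1 40–51 (12 nucleotides), frame -3 6–17 (12 nucleotides). Count = 2.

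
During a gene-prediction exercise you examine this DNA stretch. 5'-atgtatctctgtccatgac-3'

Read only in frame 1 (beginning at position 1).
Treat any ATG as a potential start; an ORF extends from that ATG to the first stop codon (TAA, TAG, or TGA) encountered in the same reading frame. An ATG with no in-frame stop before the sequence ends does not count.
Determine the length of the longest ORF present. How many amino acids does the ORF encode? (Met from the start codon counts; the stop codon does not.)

5

Frame 1: ATG TAT CTC TGT CCA TGA — ATG at 1, stop TGA at 16 → 18 nt.
Longest: frame 1, positions 1–18, 18 nt = 6 codons = 5 aa. → 5 amino acids.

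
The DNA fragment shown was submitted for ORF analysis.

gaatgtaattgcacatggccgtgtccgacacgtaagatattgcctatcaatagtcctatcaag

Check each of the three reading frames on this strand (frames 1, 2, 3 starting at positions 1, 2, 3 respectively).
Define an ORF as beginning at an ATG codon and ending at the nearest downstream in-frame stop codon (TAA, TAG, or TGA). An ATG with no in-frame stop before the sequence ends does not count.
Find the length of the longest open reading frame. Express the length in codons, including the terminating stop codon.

Frame 1: GAA TGT AAT TGC ACA TGG CCG TGT CCG ACA CGT AAG ATA TTG CCT ATC AAT AGT CCT ATC AAG — no ATG→stop ORF.
Frame 2: AAT GTA ATT GCA CAT GGC CGT GTC CGA CAC GTA AGA TAT TGC CTA TCA ATA GTC CTA TCA — no ATG→stop ORF.
Frame 3: ATG TAA TTG CAC ATG GCC GTG TCC GAC ACG TAA GAT ATT GCC TAT CAA TAG TCC TAT CAA — ATG at 3, stop TAA at 6 → 6 nt; ATG at 15, stop TAA at 33 → 21 nt.
Longest: frame 3, positions 15–35, 21 nt = 7 codons = 6 aa. → 7 codons.

7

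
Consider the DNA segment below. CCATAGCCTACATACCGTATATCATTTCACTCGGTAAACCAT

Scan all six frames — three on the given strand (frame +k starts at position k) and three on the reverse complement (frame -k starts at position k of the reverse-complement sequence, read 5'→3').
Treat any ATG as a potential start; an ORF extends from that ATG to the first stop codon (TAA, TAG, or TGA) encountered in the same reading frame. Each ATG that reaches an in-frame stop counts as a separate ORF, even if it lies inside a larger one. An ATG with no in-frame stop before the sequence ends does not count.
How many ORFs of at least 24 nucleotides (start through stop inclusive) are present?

0

Reverse complement (5'→3'): ATGGTTTACCGAGTGAAATGATATACGGTATGTAGGCTATGG
Frame +1: CCA TAG CCT ACA TAC CGT ATA TCA TTT CAC TCG GTA AAC CAT — no ATG→stop ORF.
Frame +2: CAT AGC CTA CAT ACC GTA TAT CAT TTC ACT CGG TAA ACC — no ATG→stop ORF.
Frame +3: ATA GCC TAC ATA CCG TAT ATC ATT TCA CTC GGT AAA CCA — no ATG→stop ORF.
Frame -1: ATG GTT TAC CGA GTG AAA TGA TAT ACG GTA TGT AGG CTA TGG — ATG at 1, stop TGA at 19 → 21 nt.
Frame -2: TGG TTT ACC GAG TGA AAT GAT ATA CGG TAT GTA GGC TAT — no ATG→stop ORF.
Frame -3: GGT TTA CCG AGT GAA ATG ATA TAC GGT ATG TAG GCT ATG — ATG at 18, stop TAG at 33 → 18 nt; ATG at 30, stop TAG at 33 → 6 nt.
No ORF reaches 24 nucleotides. Count = 0.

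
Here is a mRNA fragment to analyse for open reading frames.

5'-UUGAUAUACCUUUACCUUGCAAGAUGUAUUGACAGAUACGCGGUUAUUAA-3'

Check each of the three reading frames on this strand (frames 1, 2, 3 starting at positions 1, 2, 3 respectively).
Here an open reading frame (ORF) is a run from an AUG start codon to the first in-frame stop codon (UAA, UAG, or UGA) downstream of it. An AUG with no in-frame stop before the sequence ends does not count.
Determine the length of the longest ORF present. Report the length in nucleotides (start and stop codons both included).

9

Frame 1: UUG AUA UAC CUU UAC CUU GCA AGA UGU AUU GAC AGA UAC GCG GUU AUU — no AUG→stop ORF.
Frame 2: UGA UAU ACC UUU ACC UUG CAA GAU GUA UUG ACA GAU ACG CGG UUA UUA — no AUG→stop ORF.
Frame 3: GAU AUA CCU UUA CCU UGC AAG AUG UAU UGA CAG AUA CGC GGU UAU UAA — AUG at 24, stop UGA at 30 → 9 nt.
Longest: frame 3, positions 24–32, 9 nt = 3 codons = 2 aa. → 9 nucleotides.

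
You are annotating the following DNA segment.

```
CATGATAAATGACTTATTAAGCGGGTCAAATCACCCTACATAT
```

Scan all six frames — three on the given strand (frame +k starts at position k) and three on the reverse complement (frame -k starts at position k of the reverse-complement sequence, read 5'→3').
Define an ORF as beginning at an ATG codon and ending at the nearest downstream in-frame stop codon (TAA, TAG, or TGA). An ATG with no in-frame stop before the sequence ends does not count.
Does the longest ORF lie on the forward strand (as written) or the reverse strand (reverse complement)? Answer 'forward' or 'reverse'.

Reverse complement (5'→3'): ATATGTAGGGTGATTTGACCCGCTTAATAAGTCATTTATCATG
Frame +1: CAT GAT AAA TGA CTT ATT AAG CGG GTC AAA TCA CCC TAC ATA — no ATG→stop ORF.
Frame +2: ATG ATA AAT GAC TTA TTA AGC GGG TCA AAT CAC CCT ACA TAT — no ATG→stop ORF.
Frame +3: TGA TAA ATG ACT TAT TAA GCG GGT CAA ATC ACC CTA CAT — ATG at 9, stop TAA at 18 → 12 nt.
Frame -1: ATA TGT AGG GTG ATT TGA CCC GCT TAA TAA GTC ATT TAT CAT — no ATG→stop ORF.
Frame -2: TAT GTA GGG TGA TTT GAC CCG CTT AAT AAG TCA TTT ATC ATG — no ATG→stop ORF.
Frame -3: ATG TAG GGT GAT TTG ACC CGC TTA ATA AGT CAT TTA TCA — ATG at 3, stop TAG at 6 → 6 nt.
Forward-strand max 12 nt; reverse-strand max 6 nt. The forward strand has the longer ORF.

forward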